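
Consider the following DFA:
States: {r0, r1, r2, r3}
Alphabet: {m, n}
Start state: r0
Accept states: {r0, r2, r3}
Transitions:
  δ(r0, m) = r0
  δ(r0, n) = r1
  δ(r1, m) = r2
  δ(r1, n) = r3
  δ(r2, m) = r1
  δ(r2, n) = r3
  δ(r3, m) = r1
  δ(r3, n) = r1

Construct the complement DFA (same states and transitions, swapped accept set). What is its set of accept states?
Complement accept states = All states \ Original accept states
= {r0, r1, r2, r3} \ {r0, r2, r3}
{r1}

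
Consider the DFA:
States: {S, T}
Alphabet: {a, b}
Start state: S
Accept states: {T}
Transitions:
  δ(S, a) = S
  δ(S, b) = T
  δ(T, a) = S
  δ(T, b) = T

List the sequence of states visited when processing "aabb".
read 'a': S → S
  read 'a': S → S
  read 'b': S → T
  read 'b': T → T
S -> S -> S -> T -> T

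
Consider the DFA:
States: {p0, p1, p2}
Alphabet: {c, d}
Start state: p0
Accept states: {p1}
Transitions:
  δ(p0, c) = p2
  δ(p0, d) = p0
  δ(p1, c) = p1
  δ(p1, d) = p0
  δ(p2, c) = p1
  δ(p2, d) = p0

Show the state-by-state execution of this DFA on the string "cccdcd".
read 'c': p0 → p2
  read 'c': p2 → p1
  read 'c': p1 → p1
  read 'd': p1 → p0
  read 'c': p0 → p2
  read 'd': p2 → p0
p0 -> p2 -> p1 -> p1 -> p0 -> p2 -> p0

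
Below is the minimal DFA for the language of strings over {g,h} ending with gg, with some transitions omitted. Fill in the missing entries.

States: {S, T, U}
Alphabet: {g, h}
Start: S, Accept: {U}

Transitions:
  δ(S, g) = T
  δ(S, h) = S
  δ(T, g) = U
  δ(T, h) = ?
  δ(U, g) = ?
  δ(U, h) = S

From the language and accept set, identify what each state tracks — S: last symbol not g; T: one trailing g; U: two trailing g's.
Each missing δ(q, a) is the state matching the new tracked value after reading a.
δ(T, h) = S; δ(U, g) = U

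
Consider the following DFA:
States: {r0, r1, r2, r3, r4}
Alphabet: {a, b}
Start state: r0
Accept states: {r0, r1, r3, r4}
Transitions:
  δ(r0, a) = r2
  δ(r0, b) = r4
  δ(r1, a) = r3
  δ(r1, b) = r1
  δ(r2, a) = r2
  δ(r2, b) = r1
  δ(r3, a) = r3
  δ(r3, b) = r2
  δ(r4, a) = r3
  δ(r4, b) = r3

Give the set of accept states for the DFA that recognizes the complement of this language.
Complement accept states = All states \ Original accept states
= {r0, r1, r2, r3, r4} \ {r0, r1, r3, r4}
{r2}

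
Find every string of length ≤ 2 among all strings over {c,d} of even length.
ε, cc, cd, dc, dd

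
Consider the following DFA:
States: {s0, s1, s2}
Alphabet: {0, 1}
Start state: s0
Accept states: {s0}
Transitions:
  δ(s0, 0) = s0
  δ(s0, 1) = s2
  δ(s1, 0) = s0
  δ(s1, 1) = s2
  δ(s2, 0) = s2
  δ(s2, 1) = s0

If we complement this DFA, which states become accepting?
Complement accept states = All states \ Original accept states
= {s0, s1, s2} \ {s0}
{s1, s2}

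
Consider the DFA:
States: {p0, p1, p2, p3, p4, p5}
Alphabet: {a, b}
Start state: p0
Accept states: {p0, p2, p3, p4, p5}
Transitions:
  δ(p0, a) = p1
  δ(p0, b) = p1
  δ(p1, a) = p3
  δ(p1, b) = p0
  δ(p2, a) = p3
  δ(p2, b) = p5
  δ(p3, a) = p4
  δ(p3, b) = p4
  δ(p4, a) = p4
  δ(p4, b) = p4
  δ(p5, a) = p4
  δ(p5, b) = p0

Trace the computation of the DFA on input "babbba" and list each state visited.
read 'b': p0 → p1
  read 'a': p1 → p3
  read 'b': p3 → p4
  read 'b': p4 → p4
  read 'b': p4 → p4
  read 'a': p4 → p4
p0 -> p1 -> p3 -> p4 -> p4 -> p4 -> p4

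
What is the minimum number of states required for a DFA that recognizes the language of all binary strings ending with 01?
By Myhill–Nerode, count the distinguishable equivalence classes: 3 classes — one per longest suffix of the input that is a prefix of '01' (lengths 0 through 2); only the length-2 class is accepting.
3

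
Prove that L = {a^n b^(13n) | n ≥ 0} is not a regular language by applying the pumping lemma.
Assume L is regular with pumping length p. Idea: pumping the a-block breaks the 1:13 ratio.
Choose s = a^p b^(13p) (length 14p ≥ p). By the pumping lemma, s = xyz with |xy| ≤ p, |y| > 0, so y = a^k with k ≥ 1. Then xy²z = a^(p+k) b^(13p). For this to be in L we would need 13p = 13(p+k), i.e. 13k = 0, contradicting k ≥ 1. So xy²z ∉ L.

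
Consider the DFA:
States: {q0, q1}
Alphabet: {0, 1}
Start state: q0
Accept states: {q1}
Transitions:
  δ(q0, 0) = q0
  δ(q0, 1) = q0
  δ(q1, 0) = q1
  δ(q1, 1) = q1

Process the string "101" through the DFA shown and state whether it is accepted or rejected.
Processing string "101":
  q0 --1--> q0
  q0 --0--> q0
  q0 --1--> q0
Final state: q0
Accept states: {q1}
No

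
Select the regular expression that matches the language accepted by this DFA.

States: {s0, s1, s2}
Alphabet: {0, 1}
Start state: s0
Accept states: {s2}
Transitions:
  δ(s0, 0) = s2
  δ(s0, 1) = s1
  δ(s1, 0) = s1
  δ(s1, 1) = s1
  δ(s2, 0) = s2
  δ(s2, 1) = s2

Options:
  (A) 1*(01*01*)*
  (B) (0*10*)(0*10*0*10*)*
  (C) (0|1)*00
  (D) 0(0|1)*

Check each option against the DFA on short strings; one disagreement eliminates an option:
  (A) 1*(01*01*)*: on ε the DFA stays in s0 and rejects (s0 ∉ Accept), but the regex matches it → eliminate
  (B) (0*10*)(0*10*0*10*)*: on '0' the DFA goes s0 → s2 and accepts (s2 ∈ Accept), but the regex does not match it → eliminate
  (C) (0|1)*00: on '0' the DFA goes s0 → s2 and accepts (s2 ∈ Accept), but the regex does not match it → eliminate
  (D) 0(0|1)*: agrees with the DFA on every string of length ≤ 6
Only (D) is consistent with the DFA.
(D) 0(0|1)*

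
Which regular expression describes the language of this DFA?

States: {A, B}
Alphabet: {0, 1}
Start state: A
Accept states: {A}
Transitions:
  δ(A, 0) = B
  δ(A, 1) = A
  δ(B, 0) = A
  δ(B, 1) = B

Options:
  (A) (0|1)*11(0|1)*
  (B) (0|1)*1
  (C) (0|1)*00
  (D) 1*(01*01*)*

Check each option against the DFA on short strings; one disagreement eliminates an option:
  (A) (0|1)*11(0|1)*: on ε the DFA stays in A and accepts (A ∈ Accept), but the regex does not match it → eliminate
  (B) (0|1)*1: on ε the DFA stays in A and accepts (A ∈ Accept), but the regex does not match it → eliminate
  (C) (0|1)*00: on ε the DFA stays in A and accepts (A ∈ Accept), but the regex does not match it → eliminate
  (D) 1*(01*01*)*: agrees with the DFA on every string of length ≤ 6
Only (D) is consistent with the DFA.
(D) 1*(01*01*)*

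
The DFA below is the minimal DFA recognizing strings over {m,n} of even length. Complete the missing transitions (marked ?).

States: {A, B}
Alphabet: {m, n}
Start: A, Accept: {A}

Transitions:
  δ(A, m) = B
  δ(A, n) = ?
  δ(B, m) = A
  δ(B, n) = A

From the language and accept set, identify what each state tracks — A: even length so far; B: odd length so far.
Each missing δ(q, a) is the state matching the new tracked value after reading a.
δ(A, n) = B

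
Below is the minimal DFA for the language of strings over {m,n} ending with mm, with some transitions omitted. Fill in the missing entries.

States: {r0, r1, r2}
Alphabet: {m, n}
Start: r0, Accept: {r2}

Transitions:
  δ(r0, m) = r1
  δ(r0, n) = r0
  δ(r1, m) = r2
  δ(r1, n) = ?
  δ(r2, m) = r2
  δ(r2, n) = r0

From the language and accept set, identify what each state tracks — r0: last symbol not m; r1: one trailing m; r2: two trailing m's.
Each missing δ(q, a) is the state matching the new tracked value after reading a.
δ(r1, n) = r0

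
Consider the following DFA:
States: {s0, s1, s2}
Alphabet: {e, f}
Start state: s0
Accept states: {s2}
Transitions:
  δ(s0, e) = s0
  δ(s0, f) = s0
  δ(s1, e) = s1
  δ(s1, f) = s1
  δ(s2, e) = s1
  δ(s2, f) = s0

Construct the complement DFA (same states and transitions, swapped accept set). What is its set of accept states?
Complement accept states = All states \ Original accept states
= {s0, s1, s2} \ {s2}
{s0, s1}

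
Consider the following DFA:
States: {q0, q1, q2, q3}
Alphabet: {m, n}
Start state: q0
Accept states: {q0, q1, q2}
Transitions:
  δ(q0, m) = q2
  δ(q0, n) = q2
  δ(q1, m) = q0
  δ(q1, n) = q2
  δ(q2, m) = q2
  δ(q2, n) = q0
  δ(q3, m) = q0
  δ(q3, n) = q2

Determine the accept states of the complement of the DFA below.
Complement accept states = All states \ Original accept states
= {q0, q1, q2, q3} \ {q0, q1, q2}
{q3}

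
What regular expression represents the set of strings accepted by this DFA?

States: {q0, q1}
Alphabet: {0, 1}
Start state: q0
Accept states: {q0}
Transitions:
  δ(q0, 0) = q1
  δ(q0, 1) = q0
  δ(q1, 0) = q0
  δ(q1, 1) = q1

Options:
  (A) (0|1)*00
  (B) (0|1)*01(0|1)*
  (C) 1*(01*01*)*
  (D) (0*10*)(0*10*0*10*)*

Check each option against the DFA on short strings; one disagreement eliminates an option:
  (A) (0|1)*00: on ε the DFA stays in q0 and accepts (q0 ∈ Accept), but the regex does not match it → eliminate
  (B) (0|1)*01(0|1)*: on ε the DFA stays in q0 and accepts (q0 ∈ Accept), but the regex does not match it → eliminate
  (C) 1*(01*01*)*: agrees with the DFA on every string of length ≤ 6
  (D) (0*10*)(0*10*0*10*)*: on ε the DFA stays in q0 and accepts (q0 ∈ Accept), but the regex does not match it → eliminate
Only (C) is consistent with the DFA.
(C) 1*(01*01*)*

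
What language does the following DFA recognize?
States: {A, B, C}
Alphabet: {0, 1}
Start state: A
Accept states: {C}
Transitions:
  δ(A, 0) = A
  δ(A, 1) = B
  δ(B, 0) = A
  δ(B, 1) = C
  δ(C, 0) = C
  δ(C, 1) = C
Testing a few strings:
  '01' → reject
  '10' → reject
  '110' → accept
  '0000' → reject
State roles: A=no progress toward 11; B=one trailing 1; C=substring 11 seen
All binary strings containing the substring 11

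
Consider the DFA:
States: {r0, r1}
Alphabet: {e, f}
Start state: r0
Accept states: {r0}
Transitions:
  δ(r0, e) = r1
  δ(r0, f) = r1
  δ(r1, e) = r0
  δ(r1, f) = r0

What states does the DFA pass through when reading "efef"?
read 'e': r0 → r1
  read 'f': r1 → r0
  read 'e': r0 → r1
  read 'f': r1 → r0
r0 -> r1 -> r0 -> r1 -> r0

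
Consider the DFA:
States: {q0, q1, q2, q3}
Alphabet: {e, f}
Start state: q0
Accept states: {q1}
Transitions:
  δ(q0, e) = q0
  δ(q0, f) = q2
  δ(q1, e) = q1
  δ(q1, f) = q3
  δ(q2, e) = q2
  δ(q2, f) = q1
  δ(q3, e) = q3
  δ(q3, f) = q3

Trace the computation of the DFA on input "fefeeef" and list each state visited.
read 'f': q0 → q2
  read 'e': q2 → q2
  read 'f': q2 → q1
  read 'e': q1 → q1
  read 'e': q1 → q1
  read 'e': q1 → q1
  read 'f': q1 → q3
q0 -> q2 -> q2 -> q1 -> q1 -> q1 -> q1 -> q3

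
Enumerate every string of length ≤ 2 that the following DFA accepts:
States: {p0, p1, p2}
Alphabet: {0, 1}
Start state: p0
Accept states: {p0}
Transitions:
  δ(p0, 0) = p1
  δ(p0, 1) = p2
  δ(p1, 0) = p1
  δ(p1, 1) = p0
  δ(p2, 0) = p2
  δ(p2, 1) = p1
ε, 01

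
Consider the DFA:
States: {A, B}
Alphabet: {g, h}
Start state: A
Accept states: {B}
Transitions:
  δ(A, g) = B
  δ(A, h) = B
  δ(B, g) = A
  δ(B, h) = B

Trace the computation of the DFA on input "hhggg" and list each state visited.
read 'h': A → B
  read 'h': B → B
  read 'g': B → A
  read 'g': A → B
  read 'g': B → A
A -> B -> B -> A -> B -> A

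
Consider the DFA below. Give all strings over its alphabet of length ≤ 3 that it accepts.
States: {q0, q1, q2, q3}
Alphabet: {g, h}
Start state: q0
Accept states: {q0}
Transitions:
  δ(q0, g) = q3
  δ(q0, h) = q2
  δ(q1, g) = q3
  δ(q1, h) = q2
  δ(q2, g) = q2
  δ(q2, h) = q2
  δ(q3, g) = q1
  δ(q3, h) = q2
ε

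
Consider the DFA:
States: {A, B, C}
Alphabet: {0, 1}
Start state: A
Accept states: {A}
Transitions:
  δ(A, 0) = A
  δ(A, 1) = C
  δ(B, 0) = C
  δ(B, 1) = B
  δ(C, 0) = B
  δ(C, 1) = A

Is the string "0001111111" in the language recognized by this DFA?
Processing string "0001111111":
  A --0--> A
  A --0--> A
  A --0--> A
  A --1--> C
  C --1--> A
  A --1--> C
  C --1--> A
  A --1--> C
  C --1--> A
  A --1--> C
Final state: C
Accept states: {A}
No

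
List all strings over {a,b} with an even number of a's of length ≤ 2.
ε, b, aa, bb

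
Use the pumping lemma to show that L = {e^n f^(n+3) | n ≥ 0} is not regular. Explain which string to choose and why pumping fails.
Assume L is regular with pumping length p. Idea: pumping the e-block breaks the fixed offset of 3.
Choose s = e^p f^(p+3) ∈ L. By the pumping lemma, s = xyz with |xy| ≤ p, |y| > 0, so y = e^k with k ≥ 1. Then xy²z = e^(p+k) f^(p+3). For this to be in L we would need p+3 = (p+k)+3, i.e. k = 0, contradicting k ≥ 1. So xy²z ∉ L.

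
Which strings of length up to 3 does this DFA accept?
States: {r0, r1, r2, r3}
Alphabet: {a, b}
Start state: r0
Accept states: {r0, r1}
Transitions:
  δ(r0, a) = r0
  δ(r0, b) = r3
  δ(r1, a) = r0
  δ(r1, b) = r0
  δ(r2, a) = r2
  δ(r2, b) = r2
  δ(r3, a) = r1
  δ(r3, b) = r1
ε, a, aa, ba, bb, aaa, aba, abb, baa, bab, bba, bbb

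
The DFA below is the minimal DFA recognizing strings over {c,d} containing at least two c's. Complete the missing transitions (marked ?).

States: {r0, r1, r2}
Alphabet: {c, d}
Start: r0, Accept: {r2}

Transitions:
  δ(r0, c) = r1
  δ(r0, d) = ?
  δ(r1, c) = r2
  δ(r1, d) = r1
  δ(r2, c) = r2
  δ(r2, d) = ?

From the language and accept set, identify what each state tracks — r0: zero c's seen; r1: one c seen; r2: ≥ two c's seen.
Each missing δ(q, a) is the state matching the new tracked value after reading a.
δ(r0, d) = r0; δ(r2, d) = r2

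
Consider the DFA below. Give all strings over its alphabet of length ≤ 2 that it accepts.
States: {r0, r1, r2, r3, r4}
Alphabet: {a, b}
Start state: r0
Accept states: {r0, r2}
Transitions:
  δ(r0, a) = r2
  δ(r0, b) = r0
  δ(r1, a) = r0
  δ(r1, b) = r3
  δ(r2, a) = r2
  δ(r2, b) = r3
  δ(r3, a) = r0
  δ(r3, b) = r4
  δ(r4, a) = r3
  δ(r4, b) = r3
ε, a, b, aa, ba, bb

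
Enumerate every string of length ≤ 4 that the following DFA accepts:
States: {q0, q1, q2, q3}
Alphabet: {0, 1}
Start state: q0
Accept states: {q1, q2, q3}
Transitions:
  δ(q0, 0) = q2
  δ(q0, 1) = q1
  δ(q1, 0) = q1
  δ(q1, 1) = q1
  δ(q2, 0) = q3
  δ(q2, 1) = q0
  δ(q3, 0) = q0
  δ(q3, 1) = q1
0, 1, 00, 10, 11, 001, 010, 011, 100, 101, 110, 111, 0000, 0001, 0010, 0011, 0100, 0110, 0111, 1000, 1001, 1010, 1011, 1100, 1101, 1110, 1111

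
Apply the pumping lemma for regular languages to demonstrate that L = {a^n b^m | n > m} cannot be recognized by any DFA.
Assume L is regular with pumping length p. Idea: pumping down the a-block drops the a-count to at most the b-count.
Choose s = a^(p+1) b^p ∈ L (|s| = 2p+1 ≥ p). By the pumping lemma, s = xyz with |xy| ≤ p, |y| > 0, so y = a^k with k ≥ 1. Take i = 0: xz = a^(p+1−k) b^p. Since k ≥ 1, p+1−k ≤ p, so the number of a's is no longer strictly greater than the number of b's, hence xz ∉ L.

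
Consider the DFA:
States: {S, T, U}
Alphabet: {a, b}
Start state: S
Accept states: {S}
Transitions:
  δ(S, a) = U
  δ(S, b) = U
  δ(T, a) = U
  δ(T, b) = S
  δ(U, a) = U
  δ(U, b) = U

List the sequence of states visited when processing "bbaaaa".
read 'b': S → U
  read 'b': U → U
  read 'a': U → U
  read 'a': U → U
  read 'a': U → U
  read 'a': U → U
S -> U -> U -> U -> U -> U -> U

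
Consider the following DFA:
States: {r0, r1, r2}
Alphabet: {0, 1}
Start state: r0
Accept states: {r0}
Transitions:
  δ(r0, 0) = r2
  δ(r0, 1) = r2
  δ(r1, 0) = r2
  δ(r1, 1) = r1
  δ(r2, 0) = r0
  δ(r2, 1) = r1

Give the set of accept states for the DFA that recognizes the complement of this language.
Complement accept states = All states \ Original accept states
= {r0, r1, r2} \ {r0}
{r1, r2}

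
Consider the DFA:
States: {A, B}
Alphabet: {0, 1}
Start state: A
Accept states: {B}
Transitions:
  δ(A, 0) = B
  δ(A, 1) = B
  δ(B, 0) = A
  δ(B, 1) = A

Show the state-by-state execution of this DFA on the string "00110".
read '0': A → B
  read '0': B → A
  read '1': A → B
  read '1': B → A
  read '0': A → B
A -> B -> A -> B -> A -> B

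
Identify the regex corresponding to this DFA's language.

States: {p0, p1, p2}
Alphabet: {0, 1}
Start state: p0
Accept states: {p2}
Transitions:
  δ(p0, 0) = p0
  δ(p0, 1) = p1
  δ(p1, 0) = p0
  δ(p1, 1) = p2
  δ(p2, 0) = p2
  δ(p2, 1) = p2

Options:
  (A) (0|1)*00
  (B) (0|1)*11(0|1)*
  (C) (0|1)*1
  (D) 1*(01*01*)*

Check each option against the DFA on short strings; one disagreement eliminates an option:
  (A) (0|1)*00: on '00' the DFA goes p0 → p0 → p0 and rejects (p0 ∉ Accept), but the regex matches it → eliminate
  (B) (0|1)*11(0|1)*: agrees with the DFA on every string of length ≤ 6
  (C) (0|1)*1: on '1' the DFA goes p0 → p1 and rejects (p1 ∉ Accept), but the regex matches it → eliminate
  (D) 1*(01*01*)*: on ε the DFA stays in p0 and rejects (p0 ∉ Accept), but the regex matches it → eliminate
Only (B) is consistent with the DFA.
(B) (0|1)*11(0|1)*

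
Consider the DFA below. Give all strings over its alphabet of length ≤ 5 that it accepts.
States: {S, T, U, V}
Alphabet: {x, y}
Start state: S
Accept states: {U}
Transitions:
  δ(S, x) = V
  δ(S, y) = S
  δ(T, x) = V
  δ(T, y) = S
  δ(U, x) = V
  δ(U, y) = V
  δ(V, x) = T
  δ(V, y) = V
None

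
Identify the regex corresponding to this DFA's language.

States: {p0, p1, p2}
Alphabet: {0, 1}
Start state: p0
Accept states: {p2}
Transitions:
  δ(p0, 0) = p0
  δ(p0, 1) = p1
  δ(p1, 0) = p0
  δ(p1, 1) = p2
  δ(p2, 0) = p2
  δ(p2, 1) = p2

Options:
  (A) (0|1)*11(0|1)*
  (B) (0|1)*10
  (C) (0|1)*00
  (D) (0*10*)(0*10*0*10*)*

Check each option against the DFA on short strings; one disagreement eliminates an option:
  (A) (0|1)*11(0|1)*: agrees with the DFA on every string of length ≤ 6
  (B) (0|1)*10: on '10' the DFA goes p0 → p1 → p0 and rejects (p0 ∉ Accept), but the regex matches it → eliminate
  (C) (0|1)*00: on '00' the DFA goes p0 → p0 → p0 and rejects (p0 ∉ Accept), but the regex matches it → eliminate
  (D) (0*10*)(0*10*0*10*)*: on '1' the DFA goes p0 → p1 and rejects (p1 ∉ Accept), but the regex matches it → eliminate
Only (A) is consistent with the DFA.
(A) (0|1)*11(0|1)*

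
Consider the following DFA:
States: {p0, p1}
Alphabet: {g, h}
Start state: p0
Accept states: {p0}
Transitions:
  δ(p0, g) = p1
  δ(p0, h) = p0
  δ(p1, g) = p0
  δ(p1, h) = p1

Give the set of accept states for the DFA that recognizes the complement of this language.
Complement accept states = All states \ Original accept states
= {p0, p1} \ {p0}
{p1}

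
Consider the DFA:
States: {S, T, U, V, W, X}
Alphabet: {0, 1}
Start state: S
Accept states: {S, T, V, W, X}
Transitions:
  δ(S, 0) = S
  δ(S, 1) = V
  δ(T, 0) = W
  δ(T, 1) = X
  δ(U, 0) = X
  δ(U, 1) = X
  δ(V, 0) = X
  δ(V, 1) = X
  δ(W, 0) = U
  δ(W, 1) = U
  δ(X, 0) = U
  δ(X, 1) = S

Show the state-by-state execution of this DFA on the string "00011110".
read '0': S → S
  read '0': S → S
  read '0': S → S
  read '1': S → V
  read '1': V → X
  read '1': X → S
  read '1': S → V
  read '0': V → X
S -> S -> S -> S -> V -> X -> S -> V -> X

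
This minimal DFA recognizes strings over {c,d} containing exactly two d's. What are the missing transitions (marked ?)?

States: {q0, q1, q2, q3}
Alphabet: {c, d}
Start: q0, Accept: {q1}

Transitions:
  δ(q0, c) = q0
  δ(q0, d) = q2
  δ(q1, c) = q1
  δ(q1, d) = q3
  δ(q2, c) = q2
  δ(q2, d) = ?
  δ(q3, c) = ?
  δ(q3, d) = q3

From the language and accept set, identify what each state tracks — q0: zero d's; q1: two d's; q2: one d; q3: ≥ three d's (dead).
Each missing δ(q, a) is the state matching the new tracked value after reading a.
δ(q2, d) = q1; δ(q3, c) = q3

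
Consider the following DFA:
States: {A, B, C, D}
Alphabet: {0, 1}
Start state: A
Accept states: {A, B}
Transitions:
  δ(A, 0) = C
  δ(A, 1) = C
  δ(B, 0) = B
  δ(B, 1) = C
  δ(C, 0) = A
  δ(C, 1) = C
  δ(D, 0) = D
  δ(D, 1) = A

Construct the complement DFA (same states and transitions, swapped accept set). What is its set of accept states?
Complement accept states = All states \ Original accept states
= {A, B, C, D} \ {A, B}
{C, D}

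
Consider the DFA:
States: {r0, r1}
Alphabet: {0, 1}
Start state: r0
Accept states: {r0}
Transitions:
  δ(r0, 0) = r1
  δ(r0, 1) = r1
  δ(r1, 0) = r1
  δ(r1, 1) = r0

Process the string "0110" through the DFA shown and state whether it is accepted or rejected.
Processing string "0110":
  r0 --0--> r1
  r1 --1--> r0
  r0 --1--> r1
  r1 --0--> r1
Final state: r1
Accept states: {r0}
No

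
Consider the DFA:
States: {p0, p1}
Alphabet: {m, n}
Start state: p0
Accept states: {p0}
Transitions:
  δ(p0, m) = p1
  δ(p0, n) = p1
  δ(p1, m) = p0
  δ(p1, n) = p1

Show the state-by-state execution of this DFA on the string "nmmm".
read 'n': p0 → p1
  read 'm': p1 → p0
  read 'm': p0 → p1
  read 'm': p1 → p0
p0 -> p1 -> p0 -> p1 -> p0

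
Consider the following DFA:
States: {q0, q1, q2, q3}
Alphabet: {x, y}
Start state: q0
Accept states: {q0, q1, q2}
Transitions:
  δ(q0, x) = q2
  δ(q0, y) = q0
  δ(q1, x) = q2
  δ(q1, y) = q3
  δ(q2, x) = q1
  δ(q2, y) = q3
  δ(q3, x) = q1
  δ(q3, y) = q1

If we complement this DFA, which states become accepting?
Complement accept states = All states \ Original accept states
= {q0, q1, q2, q3} \ {q0, q1, q2}
{q3}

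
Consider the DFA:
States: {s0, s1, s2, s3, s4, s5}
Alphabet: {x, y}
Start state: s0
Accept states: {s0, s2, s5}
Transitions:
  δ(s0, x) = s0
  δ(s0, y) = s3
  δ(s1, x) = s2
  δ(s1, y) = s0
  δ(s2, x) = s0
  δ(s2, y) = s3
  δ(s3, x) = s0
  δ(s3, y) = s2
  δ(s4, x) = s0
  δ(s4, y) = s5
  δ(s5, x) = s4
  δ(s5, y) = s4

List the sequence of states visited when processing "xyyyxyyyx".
read 'x': s0 → s0
  read 'y': s0 → s3
  read 'y': s3 → s2
  read 'y': s2 → s3
  read 'x': s3 → s0
  read 'y': s0 → s3
  read 'y': s3 → s2
  read 'y': s2 → s3
  read 'x': s3 → s0
s0 -> s0 -> s3 -> s2 -> s3 -> s0 -> s3 -> s2 -> s3 -> s0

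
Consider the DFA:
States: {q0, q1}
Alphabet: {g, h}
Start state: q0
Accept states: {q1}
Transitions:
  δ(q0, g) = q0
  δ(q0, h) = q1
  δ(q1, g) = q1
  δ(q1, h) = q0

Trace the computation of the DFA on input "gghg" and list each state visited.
read 'g': q0 → q0
  read 'g': q0 → q0
  read 'h': q0 → q1
  read 'g': q1 → q1
q0 -> q0 -> q0 -> q1 -> q1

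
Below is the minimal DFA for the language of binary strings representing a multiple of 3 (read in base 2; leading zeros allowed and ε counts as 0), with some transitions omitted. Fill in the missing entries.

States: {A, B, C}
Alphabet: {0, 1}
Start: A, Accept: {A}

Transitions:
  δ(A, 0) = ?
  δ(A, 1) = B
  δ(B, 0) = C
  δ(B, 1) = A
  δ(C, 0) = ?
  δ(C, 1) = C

From the language and accept set, identify what each state tracks — A: value ≡ 0 (mod 3); B: value ≡ 1 (mod 3); C: value ≡ 2 (mod 3).
Each missing δ(q, a) is the state matching the new tracked value after reading a.
δ(A, 0) = A; δ(C, 0) = B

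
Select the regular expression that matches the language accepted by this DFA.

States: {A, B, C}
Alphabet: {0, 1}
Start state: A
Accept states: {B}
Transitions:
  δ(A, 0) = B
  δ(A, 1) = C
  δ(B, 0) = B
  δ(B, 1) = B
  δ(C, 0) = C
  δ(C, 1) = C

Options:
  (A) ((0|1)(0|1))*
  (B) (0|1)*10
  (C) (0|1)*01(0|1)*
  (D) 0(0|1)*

Check each option against the DFA on short strings; one disagreement eliminates an option:
  (A) ((0|1)(0|1))*: on ε the DFA stays in A and rejects (A ∉ Accept), but the regex matches it → eliminate
  (B) (0|1)*10: on '0' the DFA goes A → B and accepts (B ∈ Accept), but the regex does not match it → eliminate
  (C) (0|1)*01(0|1)*: on '0' the DFA goes A → B and accepts (B ∈ Accept), but the regex does not match it → eliminate
  (D) 0(0|1)*: agrees with the DFA on every string of length ≤ 6
Only (D) is consistent with the DFA.
(D) 0(0|1)*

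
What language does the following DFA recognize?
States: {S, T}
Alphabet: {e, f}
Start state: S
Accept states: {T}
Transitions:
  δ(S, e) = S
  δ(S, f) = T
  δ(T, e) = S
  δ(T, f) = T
Testing a few strings:
  'ef' → accept
  'f' → accept
  'e' → reject
  'eff' → accept
State roles: S=last symbol not f; T=last symbol is f
All strings over {e,f} ending with f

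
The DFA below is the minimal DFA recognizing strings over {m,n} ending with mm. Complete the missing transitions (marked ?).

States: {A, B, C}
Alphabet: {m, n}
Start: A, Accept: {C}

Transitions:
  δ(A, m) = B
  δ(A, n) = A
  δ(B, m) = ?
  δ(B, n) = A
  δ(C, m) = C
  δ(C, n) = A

From the language and accept set, identify what each state tracks — A: last symbol not m; B: one trailing m; C: two trailing m's.
Each missing δ(q, a) is the state matching the new tracked value after reading a.
δ(B, m) = C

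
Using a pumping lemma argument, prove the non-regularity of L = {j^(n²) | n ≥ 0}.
Assume L is regular with pumping length p. Idea: pumping adds a fixed amount, but gaps between consecutive squares grow.
Choose s = j^(p²) (length p² ≥ p). By the pumping lemma, s = xyz with |xy| ≤ p, |y| > 0, so |y| = k with 1 ≤ k ≤ p. Then |xy²z| = p²+k. Since p² < p²+k ≤ p²+p < (p+1)², the length p²+k lies strictly between consecutive squares, so it is not a perfect square and xy²z ∉ L.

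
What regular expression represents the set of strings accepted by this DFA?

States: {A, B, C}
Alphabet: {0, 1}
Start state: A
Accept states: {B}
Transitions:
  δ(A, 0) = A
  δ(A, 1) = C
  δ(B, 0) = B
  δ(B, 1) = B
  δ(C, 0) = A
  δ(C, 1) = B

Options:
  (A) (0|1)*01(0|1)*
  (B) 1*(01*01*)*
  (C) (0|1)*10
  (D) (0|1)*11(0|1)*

Check each option against the DFA on short strings; one disagreement eliminates an option:
  (A) (0|1)*01(0|1)*: on '01' the DFA goes A → A → C and rejects (C ∉ Accept), but the regex matches it → eliminate
  (B) 1*(01*01*)*: on ε the DFA stays in A and rejects (A ∉ Accept), but the regex matches it → eliminate
  (C) (0|1)*10: on '10' the DFA goes A → C → A and rejects (A ∉ Accept), but the regex matches it → eliminate
  (D) (0|1)*11(0|1)*: agrees with the DFA on every string of length ≤ 6
Only (D) is consistent with the DFA.
(D) (0|1)*11(0|1)*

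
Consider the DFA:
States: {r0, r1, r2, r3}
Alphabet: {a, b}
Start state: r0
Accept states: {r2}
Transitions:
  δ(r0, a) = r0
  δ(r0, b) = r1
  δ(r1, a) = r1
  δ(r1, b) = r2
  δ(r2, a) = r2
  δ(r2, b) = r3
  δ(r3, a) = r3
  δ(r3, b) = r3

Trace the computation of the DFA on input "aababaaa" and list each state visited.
read 'a': r0 → r0
  read 'a': r0 → r0
  read 'b': r0 → r1
  read 'a': r1 → r1
  read 'b': r1 → r2
  read 'a': r2 → r2
  read 'a': r2 → r2
  read 'a': r2 → r2
r0 -> r0 -> r0 -> r1 -> r1 -> r2 -> r2 -> r2 -> r2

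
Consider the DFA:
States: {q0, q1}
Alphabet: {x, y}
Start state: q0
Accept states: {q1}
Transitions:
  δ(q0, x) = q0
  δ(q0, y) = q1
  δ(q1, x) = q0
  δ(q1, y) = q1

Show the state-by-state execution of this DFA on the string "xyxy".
read 'x': q0 → q0
  read 'y': q0 → q1
  read 'x': q1 → q0
  read 'y': q0 → q1
q0 -> q0 -> q1 -> q0 -> q1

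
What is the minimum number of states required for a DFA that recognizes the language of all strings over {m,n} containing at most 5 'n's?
By Myhill–Nerode, count the distinguishable equivalence classes: 7 classes — having seen 0, 1, …, 5, or >5 copies of 'n'; counts 0 through 5 are accepting and >5 is dead.
7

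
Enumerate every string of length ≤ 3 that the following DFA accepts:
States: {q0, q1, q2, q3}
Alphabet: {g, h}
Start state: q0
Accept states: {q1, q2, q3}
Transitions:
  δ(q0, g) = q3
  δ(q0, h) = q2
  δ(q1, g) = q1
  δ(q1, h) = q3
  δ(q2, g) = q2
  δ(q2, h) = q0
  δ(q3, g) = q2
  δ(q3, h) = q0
g, h, gg, hg, ggg, ghg, ghh, hgg, hhg, hhh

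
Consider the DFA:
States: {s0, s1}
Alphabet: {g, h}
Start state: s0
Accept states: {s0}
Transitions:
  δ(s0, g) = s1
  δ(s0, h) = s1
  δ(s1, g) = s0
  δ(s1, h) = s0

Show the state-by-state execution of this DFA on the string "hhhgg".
read 'h': s0 → s1
  read 'h': s1 → s0
  read 'h': s0 → s1
  read 'g': s1 → s0
  read 'g': s0 → s1
s0 -> s1 -> s0 -> s1 -> s0 -> s1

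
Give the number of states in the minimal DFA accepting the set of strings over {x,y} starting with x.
By Myhill–Nerode, count the distinguishable equivalence classes: three classes — empty / started with x / started with y (dead).
3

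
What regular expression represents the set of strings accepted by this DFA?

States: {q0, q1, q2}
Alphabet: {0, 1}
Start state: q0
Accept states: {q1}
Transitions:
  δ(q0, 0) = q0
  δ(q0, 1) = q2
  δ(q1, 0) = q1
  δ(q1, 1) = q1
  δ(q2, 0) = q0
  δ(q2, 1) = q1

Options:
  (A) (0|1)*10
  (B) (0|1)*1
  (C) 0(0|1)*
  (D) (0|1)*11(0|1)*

Check each option against the DFA on short strings; one disagreement eliminates an option:
  (A) (0|1)*10: on '10' the DFA goes q0 → q2 → q0 and rejects (q0 ∉ Accept), but the regex matches it → eliminate
  (B) (0|1)*1: on '1' the DFA goes q0 → q2 and rejects (q2 ∉ Accept), but the regex matches it → eliminate
  (C) 0(0|1)*: on '0' the DFA goes q0 → q0 and rejects (q0 ∉ Accept), but the regex matches it → eliminate
  (D) (0|1)*11(0|1)*: agrees with the DFA on every string of length ≤ 6
Only (D) is consistent with the DFA.
(D) (0|1)*11(0|1)*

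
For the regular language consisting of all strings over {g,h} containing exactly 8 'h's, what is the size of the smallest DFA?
By Myhill–Nerode, count the distinguishable equivalence classes: 10 classes — having seen 0, 1, …, 8, or >8 copies of 'h'; the count-8 class is the only accepting one and >8 is dead.
10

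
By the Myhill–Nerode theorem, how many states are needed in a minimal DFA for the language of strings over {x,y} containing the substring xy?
By Myhill–Nerode, count the distinguishable equivalence classes: three classes — no x yet / x seen but no xy / xy seen.
3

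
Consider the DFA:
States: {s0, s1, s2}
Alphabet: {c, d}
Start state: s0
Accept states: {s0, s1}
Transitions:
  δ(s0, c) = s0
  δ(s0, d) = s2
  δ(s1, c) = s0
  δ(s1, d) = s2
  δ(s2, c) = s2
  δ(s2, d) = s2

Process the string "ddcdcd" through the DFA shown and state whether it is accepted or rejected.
Processing string "ddcdcd":
  s0 --d--> s2
  s2 --d--> s2
  s2 --c--> s2
  s2 --d--> s2
  s2 --c--> s2
  s2 --d--> s2
Final state: s2
Accept states: {s0, s1}
No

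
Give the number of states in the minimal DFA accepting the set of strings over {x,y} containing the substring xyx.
By Myhill–Nerode, count the distinguishable equivalence classes: 4 classes — one per longest suffix of the input that is a prefix of 'xyx' (lengths 0 through 2), plus an absorbing 'already seen xyx' class.
4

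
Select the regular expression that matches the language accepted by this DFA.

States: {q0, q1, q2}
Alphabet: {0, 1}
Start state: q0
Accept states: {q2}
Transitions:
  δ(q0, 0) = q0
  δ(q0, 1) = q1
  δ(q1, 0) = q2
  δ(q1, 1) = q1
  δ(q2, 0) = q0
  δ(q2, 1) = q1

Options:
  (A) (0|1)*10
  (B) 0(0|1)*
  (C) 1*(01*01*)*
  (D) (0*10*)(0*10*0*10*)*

Check each option against the DFA on short strings; one disagreement eliminates an option:
  (A) (0|1)*10: agrees with the DFA on every string of length ≤ 6
  (B) 0(0|1)*: on '0' the DFA goes q0 → q0 and rejects (q0 ∉ Accept), but the regex matches it → eliminate
  (C) 1*(01*01*)*: on ε the DFA stays in q0 and rejects (q0 ∉ Accept), but the regex matches it → eliminate
  (D) (0*10*)(0*10*0*10*)*: on '1' the DFA goes q0 → q1 and rejects (q1 ∉ Accept), but the regex matches it → eliminate
Only (A) is consistent with the DFA.
(A) (0|1)*10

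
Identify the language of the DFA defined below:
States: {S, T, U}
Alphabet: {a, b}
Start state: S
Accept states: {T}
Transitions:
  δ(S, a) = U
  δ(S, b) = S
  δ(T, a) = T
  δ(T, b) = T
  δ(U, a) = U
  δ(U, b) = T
Testing a few strings:
  'aaa' → reject
  'b' → reject
  'bb' → reject
  'ab' → accept
State roles: S=no a seen yet; T=substring ab seen; U=seen a a, waiting for b
All strings over {a,b} containing the substring ab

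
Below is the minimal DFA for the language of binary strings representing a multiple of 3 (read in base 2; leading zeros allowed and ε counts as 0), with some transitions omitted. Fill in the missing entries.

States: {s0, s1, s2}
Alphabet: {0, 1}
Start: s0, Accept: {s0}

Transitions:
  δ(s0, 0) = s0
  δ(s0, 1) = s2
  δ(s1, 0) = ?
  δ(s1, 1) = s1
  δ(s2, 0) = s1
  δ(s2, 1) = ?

From the language and accept set, identify what each state tracks — s0: value ≡ 0 (mod 3); s1: value ≡ 2 (mod 3); s2: value ≡ 1 (mod 3).
Each missing δ(q, a) is the state matching the new tracked value after reading a.
δ(s1, 0) = s2; δ(s2, 1) = s0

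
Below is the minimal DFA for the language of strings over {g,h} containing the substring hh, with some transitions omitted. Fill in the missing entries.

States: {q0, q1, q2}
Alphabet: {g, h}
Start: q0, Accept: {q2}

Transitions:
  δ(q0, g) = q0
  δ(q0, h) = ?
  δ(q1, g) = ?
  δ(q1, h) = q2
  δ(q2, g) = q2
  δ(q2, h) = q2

From the language and accept set, identify what each state tracks — q0: no progress toward hh; q1: one trailing h; q2: substring hh seen.
Each missing δ(q, a) is the state matching the new tracked value after reading a.
δ(q0, h) = q1; δ(q1, g) = q0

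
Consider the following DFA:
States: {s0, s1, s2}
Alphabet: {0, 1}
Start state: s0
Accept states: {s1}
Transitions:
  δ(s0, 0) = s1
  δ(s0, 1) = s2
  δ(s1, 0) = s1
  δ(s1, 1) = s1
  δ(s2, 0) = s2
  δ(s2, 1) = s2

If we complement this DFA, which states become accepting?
Complement accept states = All states \ Original accept states
= {s0, s1, s2} \ {s1}
{s0, s2}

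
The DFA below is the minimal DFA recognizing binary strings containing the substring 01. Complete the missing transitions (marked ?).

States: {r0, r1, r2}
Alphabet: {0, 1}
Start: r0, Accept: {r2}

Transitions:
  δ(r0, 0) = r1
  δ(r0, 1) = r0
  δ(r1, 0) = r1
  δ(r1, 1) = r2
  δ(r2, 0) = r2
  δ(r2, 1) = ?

From the language and accept set, identify what each state tracks — r0: no 0 seen yet; r1: seen a 0, waiting for 1; r2: substring 01 seen.
Each missing δ(q, a) is the state matching the new tracked value after reading a.
δ(r2, 1) = r2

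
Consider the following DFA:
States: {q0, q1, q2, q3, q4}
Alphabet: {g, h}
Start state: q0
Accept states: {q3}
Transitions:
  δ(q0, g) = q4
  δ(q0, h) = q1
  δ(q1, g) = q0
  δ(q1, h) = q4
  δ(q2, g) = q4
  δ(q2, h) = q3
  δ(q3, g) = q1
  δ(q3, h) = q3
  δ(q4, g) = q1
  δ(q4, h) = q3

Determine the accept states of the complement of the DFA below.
Complement accept states = All states \ Original accept states
= {q0, q1, q2, q3, q4} \ {q3}
{q0, q1, q2, q4}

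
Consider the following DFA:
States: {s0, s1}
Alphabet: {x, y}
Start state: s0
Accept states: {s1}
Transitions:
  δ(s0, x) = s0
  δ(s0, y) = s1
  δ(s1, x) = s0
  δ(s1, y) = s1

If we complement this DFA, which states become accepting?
Complement accept states = All states \ Original accept states
= {s0, s1} \ {s1}
{s0}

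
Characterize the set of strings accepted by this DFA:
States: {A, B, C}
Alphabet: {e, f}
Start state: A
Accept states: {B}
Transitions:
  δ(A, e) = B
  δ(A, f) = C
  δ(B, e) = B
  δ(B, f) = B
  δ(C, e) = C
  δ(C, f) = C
Testing a few strings:
  'ef' → accept
  'e' → accept
  'eef' → accept
  'fe' → reject
State roles: A=no input read; B=started with e; C=started with f (dead)
All strings over {e,f} starting with e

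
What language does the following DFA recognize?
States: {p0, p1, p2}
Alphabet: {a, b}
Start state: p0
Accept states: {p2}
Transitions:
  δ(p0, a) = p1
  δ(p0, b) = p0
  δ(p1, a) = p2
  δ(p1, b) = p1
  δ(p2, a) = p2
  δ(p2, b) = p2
Testing a few strings:
  'aab' → accept
  'bab' → reject
  'b' → reject
  'bbb' → reject
State roles: p0=zero a's seen; p1=one a seen; p2=≥ two a's seen
All strings over {a,b} containing at least two a's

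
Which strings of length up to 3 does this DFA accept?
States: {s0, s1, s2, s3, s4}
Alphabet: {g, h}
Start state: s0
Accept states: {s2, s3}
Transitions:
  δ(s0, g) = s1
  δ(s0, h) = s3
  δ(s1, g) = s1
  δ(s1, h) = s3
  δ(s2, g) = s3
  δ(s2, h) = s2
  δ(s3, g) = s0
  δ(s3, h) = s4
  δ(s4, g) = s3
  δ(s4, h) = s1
h, gh, ggh, hgh, hhg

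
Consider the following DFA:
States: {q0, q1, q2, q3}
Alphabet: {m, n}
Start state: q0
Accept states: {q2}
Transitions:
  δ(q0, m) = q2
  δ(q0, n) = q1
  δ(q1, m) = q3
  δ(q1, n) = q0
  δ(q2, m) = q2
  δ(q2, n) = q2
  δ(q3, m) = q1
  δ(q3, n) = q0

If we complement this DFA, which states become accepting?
Complement accept states = All states \ Original accept states
= {q0, q1, q2, q3} \ {q2}
{q0, q1, q3}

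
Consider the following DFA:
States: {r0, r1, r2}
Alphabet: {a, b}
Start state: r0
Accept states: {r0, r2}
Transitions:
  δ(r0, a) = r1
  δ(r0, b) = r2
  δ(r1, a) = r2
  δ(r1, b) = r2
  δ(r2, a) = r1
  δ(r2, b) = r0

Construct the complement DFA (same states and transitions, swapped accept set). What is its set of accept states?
Complement accept states = All states \ Original accept states
= {r0, r1, r2} \ {r0, r2}
{r1}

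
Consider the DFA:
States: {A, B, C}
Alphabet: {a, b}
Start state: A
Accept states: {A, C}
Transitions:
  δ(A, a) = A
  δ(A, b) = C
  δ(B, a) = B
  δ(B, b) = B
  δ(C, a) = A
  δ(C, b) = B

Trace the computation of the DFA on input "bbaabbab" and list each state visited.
read 'b': A → C
  read 'b': C → B
  read 'a': B → B
  read 'a': B → B
  read 'b': B → B
  read 'b': B → B
  read 'a': B → B
  read 'b': B → B
A -> C -> B -> B -> B -> B -> B -> B -> B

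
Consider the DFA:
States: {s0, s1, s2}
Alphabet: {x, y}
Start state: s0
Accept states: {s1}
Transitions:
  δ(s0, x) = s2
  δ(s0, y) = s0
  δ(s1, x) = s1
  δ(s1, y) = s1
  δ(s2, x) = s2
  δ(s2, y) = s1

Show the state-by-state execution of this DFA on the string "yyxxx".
read 'y': s0 → s0
  read 'y': s0 → s0
  read 'x': s0 → s2
  read 'x': s2 → s2
  read 'x': s2 → s2
s0 -> s0 -> s0 -> s2 -> s2 -> s2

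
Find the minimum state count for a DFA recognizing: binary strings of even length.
By Myhill–Nerode, count the distinguishable equivalence classes: two classes — parity of the length.
2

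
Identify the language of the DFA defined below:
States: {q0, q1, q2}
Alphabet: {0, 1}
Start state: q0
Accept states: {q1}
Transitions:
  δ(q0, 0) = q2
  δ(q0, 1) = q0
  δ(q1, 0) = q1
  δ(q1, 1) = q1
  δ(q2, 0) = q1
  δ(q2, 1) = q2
Testing a few strings:
  '01' → reject
  '10' → reject
  '1010' → accept
  '0' → reject
State roles: q0=zero 0's seen; q1=≥ two 0's seen; q2=one 0 seen
All binary strings containing at least two 0's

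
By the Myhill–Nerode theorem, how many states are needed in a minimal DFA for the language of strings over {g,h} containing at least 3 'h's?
By Myhill–Nerode, count the distinguishable equivalence classes: 4 classes — having seen 0, 1, 2, or ≥3 copies of 'h'; any two classes i < j (j ≤ 3) are distinguished by the string h^(3−j), which takes class j to 3 copies (accepted) but leaves class i below 3 (rejected).
4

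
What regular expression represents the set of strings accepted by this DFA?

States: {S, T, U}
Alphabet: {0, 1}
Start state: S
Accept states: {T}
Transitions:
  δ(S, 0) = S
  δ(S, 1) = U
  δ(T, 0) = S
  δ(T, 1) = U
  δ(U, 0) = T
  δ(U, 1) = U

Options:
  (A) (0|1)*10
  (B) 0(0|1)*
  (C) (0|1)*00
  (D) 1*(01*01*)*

Check each option against the DFA on short strings; one disagreement eliminates an option:
  (A) (0|1)*10: agrees with the DFA on every string of length ≤ 6
  (B) 0(0|1)*: on '0' the DFA goes S → S and rejects (S ∉ Accept), but the regex matches it → eliminate
  (C) (0|1)*00: on '00' the DFA goes S → S → S and rejects (S ∉ Accept), but the regex matches it → eliminate
  (D) 1*(01*01*)*: on ε the DFA stays in S and rejects (S ∉ Accept), but the regex matches it → eliminate
Only (A) is consistent with the DFA.
(A) (0|1)*10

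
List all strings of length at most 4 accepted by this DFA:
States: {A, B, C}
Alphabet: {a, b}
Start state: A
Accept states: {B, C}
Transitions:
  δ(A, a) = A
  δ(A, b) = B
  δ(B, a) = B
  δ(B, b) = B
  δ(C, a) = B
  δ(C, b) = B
b, ab, ba, bb, aab, aba, abb, baa, bab, bba, bbb, aaab, aaba, aabb, abaa, abab, abba, abbb, baaa, baab, baba, babb, bbaa, bbab, bbba, bbbb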